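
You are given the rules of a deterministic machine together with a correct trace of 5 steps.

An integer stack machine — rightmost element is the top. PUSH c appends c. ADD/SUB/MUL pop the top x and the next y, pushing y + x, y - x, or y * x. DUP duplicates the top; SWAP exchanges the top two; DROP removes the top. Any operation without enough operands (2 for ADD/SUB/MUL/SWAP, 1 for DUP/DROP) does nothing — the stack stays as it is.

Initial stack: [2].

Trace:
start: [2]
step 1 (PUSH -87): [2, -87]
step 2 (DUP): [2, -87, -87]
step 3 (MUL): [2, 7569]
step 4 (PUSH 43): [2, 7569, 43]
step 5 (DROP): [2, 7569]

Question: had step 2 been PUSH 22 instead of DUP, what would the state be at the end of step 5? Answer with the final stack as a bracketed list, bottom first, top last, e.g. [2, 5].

[2, -1914]

(re-executing from step 2 with the substitution; state before step 2: [2, -87])
step 2 (PUSH 22): [2, -87, 22]
step 3 (MUL): [2, -1914]
step 4 (PUSH 43): [2, -1914, 43]
step 5 (DROP): [2, -1914]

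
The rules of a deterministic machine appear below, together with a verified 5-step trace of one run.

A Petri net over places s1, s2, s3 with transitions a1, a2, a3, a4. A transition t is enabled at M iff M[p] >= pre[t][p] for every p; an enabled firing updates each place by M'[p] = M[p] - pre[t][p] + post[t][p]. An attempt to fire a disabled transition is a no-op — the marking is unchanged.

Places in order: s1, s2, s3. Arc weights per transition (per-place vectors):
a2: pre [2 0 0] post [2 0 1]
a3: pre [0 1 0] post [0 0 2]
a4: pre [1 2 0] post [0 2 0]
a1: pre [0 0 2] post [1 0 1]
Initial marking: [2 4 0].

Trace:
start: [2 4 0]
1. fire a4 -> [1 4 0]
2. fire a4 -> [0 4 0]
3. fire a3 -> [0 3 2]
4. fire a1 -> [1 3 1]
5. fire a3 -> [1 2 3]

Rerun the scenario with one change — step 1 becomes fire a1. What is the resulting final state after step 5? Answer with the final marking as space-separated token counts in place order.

(re-executing from step 1 with the substitution; state before step 1: [2 4 0])
1. fire a1 -> [2 4 0]
2. fire a4 -> [1 4 0]
3. fire a3 -> [1 3 2]
4. fire a1 -> [2 3 1]
5. fire a3 -> [2 2 3]

2 2 3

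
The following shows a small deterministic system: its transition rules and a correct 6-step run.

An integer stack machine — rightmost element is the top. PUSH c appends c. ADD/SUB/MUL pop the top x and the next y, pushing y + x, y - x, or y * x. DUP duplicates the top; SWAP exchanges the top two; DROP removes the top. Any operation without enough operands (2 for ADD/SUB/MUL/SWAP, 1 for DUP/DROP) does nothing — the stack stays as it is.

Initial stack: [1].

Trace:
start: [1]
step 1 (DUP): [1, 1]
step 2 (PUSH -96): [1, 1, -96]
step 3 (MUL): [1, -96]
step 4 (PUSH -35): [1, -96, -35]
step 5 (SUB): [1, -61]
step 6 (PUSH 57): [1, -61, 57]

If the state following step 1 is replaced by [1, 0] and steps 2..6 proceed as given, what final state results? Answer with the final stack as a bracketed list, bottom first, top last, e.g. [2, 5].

[1, 35, 57]

state after step 1 := [1, 0]
step 2 (PUSH -96): [1, 0, -96]
step 3 (MUL): [1, 0]
step 4 (PUSH -35): [1, 0, -35]
step 5 (SUB): [1, 35]
step 6 (PUSH 57): [1, 35, 57]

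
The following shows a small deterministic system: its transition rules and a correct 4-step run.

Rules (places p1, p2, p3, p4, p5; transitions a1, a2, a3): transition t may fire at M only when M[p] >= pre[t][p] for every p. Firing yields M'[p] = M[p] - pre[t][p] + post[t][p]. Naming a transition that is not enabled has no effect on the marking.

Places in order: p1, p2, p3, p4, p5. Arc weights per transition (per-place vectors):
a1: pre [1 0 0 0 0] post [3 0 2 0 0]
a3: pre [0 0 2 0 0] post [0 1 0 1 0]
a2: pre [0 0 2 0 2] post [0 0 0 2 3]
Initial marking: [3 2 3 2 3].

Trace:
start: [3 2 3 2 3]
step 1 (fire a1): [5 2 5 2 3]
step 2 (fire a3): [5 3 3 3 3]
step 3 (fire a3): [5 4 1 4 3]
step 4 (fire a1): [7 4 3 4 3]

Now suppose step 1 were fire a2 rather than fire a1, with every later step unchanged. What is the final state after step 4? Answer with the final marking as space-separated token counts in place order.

5 2 3 4 4

(re-executing from step 1 with the substitution; state before step 1: [3 2 3 2 3])
step 1 (fire a2): [3 2 1 4 4]
step 2 (fire a3): [3 2 1 4 4]
step 3 (fire a3): [3 2 1 4 4]
step 4 (fire a1): [5 2 3 4 4]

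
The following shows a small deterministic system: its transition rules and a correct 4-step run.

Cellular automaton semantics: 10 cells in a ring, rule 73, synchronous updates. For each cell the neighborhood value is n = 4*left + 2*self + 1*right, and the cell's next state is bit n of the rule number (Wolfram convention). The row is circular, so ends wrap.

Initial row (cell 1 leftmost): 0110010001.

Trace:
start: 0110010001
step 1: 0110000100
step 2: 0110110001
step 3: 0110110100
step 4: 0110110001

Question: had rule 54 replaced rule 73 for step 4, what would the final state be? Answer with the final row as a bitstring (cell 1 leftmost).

(re-executing step 4 under rule 54; state before step 4: 0110110100)
step 4: 1001001110

1001001110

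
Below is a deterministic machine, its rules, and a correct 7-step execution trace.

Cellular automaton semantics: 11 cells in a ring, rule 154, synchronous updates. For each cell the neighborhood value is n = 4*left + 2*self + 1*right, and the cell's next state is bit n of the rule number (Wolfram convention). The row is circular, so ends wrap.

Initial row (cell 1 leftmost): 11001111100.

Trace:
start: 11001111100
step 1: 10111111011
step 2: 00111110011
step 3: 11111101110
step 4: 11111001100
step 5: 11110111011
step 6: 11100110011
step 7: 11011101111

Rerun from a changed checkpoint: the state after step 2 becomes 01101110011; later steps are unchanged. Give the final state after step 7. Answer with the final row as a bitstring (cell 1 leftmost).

state after step 2 := 01101110011
step 3: 01001101110
step 4: 10111001101
step 5: 00110111001
step 6: 11100110110
step 7: 11011100100

11011100100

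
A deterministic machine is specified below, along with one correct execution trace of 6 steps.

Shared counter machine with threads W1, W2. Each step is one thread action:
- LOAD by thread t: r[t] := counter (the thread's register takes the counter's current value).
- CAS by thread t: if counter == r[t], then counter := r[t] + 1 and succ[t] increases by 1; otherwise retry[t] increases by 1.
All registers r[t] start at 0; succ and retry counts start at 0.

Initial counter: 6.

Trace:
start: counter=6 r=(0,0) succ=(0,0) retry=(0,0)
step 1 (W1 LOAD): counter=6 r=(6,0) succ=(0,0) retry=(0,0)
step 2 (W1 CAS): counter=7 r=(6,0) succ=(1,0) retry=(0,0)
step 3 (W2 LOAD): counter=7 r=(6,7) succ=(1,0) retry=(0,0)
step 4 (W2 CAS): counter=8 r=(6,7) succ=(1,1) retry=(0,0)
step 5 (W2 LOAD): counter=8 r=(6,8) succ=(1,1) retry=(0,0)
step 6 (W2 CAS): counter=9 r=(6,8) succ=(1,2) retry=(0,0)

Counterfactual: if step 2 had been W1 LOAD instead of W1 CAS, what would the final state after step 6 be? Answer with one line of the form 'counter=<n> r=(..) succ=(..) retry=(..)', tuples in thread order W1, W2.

(re-executing from step 2 with the substitution; state before step 2: counter=6 r=(6,0) succ=(0,0) retry=(0,0))
step 2 (W1 LOAD): counter=6 r=(6,0) succ=(0,0) retry=(0,0)
step 3 (W2 LOAD): counter=6 r=(6,6) succ=(0,0) retry=(0,0)
step 4 (W2 CAS): counter=7 r=(6,6) succ=(0,1) retry=(0,0)
step 5 (W2 LOAD): counter=7 r=(6,7) succ=(0,1) retry=(0,0)
step 6 (W2 CAS): counter=8 r=(6,7) succ=(0,2) retry=(0,0)

counter=8 r=(6,7) succ=(0,2) retry=(0,0)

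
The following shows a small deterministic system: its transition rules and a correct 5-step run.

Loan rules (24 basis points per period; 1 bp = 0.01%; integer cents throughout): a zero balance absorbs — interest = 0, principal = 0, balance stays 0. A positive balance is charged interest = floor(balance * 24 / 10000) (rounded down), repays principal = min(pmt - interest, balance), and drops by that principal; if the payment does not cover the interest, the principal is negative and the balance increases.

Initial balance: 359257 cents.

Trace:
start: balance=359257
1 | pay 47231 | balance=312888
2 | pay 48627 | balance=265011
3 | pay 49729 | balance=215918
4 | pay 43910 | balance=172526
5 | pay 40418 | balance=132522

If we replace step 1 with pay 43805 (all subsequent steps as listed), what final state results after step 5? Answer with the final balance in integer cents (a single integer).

(re-executing from step 1 with the substitution; state before step 1: balance=359257)
1 | pay 43805 | balance=316314
2 | pay 48627 | balance=268446
3 | pay 49729 | balance=219361
4 | pay 43910 | balance=175977
5 | pay 40418 | balance=135981

135981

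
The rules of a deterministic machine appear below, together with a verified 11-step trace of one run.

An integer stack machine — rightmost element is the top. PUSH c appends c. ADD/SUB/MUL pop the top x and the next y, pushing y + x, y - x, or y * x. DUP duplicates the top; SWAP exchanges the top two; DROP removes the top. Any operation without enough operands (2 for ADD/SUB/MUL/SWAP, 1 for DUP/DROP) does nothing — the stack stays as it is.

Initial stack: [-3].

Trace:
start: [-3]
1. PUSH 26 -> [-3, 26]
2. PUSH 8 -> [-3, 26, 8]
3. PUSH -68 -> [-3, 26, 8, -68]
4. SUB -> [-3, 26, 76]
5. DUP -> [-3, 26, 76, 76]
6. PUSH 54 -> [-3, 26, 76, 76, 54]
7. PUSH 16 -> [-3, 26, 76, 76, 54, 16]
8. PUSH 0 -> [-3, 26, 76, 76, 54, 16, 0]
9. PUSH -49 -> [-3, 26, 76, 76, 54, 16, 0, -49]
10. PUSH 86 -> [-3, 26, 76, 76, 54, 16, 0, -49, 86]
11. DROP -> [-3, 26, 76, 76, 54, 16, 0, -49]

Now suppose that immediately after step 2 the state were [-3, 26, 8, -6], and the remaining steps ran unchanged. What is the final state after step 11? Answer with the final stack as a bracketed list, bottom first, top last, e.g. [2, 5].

state after step 2 := [-3, 26, 8, -6]
3. PUSH -68 -> [-3, 26, 8, -6, -68]
4. SUB -> [-3, 26, 8, 62]
5. DUP -> [-3, 26, 8, 62, 62]
6. PUSH 54 -> [-3, 26, 8, 62, 62, 54]
7. PUSH 16 -> [-3, 26, 8, 62, 62, 54, 16]
8. PUSH 0 -> [-3, 26, 8, 62, 62, 54, 16, 0]
9. PUSH -49 -> [-3, 26, 8, 62, 62, 54, 16, 0, -49]
10. PUSH 86 -> [-3, 26, 8, 62, 62, 54, 16, 0, -49, 86]
11. DROP -> [-3, 26, 8, 62, 62, 54, 16, 0, -49]

[-3, 26, 8, 62, 62, 54, 16, 0, -49]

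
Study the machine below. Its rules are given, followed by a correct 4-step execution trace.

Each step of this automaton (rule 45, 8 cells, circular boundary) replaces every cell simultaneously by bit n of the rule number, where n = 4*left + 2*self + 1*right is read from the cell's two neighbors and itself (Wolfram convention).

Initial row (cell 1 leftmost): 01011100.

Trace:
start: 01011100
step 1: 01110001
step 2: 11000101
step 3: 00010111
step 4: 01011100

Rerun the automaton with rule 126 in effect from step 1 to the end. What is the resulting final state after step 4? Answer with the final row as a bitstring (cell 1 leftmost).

(re-executing steps 1..4 under rule 126; state before step 1: 01011100)
step 1: 11110110
step 2: 10011111
step 3: 11110000
step 4: 10011001

10011001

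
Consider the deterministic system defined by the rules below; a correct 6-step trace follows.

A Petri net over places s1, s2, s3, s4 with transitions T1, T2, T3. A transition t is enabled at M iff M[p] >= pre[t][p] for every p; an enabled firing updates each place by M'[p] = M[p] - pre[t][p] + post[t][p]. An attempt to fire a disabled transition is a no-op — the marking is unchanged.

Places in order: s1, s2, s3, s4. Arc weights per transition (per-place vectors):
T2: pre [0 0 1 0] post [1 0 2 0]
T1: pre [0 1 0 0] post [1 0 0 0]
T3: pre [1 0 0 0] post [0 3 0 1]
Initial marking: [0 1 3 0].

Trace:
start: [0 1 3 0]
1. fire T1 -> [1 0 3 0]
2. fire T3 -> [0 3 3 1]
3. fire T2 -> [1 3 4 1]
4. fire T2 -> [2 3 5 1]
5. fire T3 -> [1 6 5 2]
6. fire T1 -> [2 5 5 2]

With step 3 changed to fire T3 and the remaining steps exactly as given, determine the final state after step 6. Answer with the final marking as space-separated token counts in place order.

1 5 4 2

(re-executing from step 3 with the substitution; state before step 3: [0 3 3 1])
3. fire T3 -> [0 3 3 1]
4. fire T2 -> [1 3 4 1]
5. fire T3 -> [0 6 4 2]
6. fire T1 -> [1 5 4 2]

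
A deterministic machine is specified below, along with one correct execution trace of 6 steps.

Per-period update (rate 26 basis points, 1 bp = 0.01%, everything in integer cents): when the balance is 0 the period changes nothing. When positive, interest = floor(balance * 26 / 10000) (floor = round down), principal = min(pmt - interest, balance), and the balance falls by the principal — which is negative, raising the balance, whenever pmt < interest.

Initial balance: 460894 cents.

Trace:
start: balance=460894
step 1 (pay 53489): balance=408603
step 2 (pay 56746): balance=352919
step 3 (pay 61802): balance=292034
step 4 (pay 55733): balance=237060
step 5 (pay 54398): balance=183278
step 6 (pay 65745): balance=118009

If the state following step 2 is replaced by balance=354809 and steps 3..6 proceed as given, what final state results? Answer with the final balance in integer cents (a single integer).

state after step 2 := balance=354809
step 3 (pay 61802): balance=293929
step 4 (pay 55733): balance=238960
step 5 (pay 54398): balance=185183
step 6 (pay 65745): balance=119919

119919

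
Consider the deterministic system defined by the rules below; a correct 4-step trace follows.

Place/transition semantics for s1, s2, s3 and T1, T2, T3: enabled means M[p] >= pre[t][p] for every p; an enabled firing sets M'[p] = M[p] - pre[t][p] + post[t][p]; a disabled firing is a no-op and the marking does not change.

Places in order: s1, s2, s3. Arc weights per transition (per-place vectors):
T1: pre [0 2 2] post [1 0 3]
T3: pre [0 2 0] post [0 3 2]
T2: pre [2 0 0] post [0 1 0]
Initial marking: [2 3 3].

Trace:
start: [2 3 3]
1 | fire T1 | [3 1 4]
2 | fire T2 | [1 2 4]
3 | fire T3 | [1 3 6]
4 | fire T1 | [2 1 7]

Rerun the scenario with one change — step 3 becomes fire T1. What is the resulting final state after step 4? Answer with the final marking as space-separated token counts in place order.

2 0 5

(re-executing from step 3 with the substitution; state before step 3: [1 2 4])
3 | fire T1 | [2 0 5]
4 | fire T1 | [2 0 5]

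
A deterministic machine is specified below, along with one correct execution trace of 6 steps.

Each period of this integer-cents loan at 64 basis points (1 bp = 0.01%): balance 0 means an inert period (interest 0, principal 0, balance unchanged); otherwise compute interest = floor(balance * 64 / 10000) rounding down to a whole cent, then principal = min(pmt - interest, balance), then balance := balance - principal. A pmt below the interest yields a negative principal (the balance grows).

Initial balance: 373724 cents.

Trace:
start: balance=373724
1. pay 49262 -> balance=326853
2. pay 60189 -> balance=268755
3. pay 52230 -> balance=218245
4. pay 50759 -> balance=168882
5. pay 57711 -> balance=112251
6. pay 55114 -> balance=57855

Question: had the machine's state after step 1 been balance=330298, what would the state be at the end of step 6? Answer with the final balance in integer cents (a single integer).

state after step 1 := balance=330298
2. pay 60189 -> balance=272222
3. pay 52230 -> balance=221734
4. pay 50759 -> balance=172394
5. pay 57711 -> balance=115786
6. pay 55114 -> balance=61413

61413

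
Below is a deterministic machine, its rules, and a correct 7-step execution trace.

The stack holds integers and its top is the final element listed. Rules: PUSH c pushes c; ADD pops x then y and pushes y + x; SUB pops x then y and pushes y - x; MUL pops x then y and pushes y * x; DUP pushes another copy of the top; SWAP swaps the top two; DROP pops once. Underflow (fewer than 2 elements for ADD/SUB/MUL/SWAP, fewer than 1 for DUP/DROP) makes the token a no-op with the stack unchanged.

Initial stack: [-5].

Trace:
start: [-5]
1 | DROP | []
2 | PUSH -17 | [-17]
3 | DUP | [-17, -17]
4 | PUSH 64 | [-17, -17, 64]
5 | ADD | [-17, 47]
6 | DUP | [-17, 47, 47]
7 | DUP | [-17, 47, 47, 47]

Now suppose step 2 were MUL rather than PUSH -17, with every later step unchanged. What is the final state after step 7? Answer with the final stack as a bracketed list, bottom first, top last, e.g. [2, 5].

(re-executing from step 2 with the substitution; state before step 2: [])
2 | MUL | []
3 | DUP | []
4 | PUSH 64 | [64]
5 | ADD | [64]
6 | DUP | [64, 64]
7 | DUP | [64, 64, 64]

[64, 64, 64]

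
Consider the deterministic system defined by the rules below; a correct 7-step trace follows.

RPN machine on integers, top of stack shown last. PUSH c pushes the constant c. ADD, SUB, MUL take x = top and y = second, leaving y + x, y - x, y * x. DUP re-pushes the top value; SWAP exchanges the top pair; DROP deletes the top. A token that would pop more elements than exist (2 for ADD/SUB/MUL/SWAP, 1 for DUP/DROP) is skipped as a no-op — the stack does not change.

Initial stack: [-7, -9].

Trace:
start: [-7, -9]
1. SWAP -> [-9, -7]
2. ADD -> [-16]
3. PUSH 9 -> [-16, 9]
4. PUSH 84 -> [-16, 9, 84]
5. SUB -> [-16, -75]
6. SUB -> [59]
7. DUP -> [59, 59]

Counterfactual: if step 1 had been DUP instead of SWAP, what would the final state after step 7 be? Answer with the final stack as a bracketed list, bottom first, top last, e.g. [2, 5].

(re-executing from step 1 with the substitution; state before step 1: [-7, -9])
1. DUP -> [-7, -9, -9]
2. ADD -> [-7, -18]
3. PUSH 9 -> [-7, -18, 9]
4. PUSH 84 -> [-7, -18, 9, 84]
5. SUB -> [-7, -18, -75]
6. SUB -> [-7, 57]
7. DUP -> [-7, 57, 57]

[-7, 57, 57]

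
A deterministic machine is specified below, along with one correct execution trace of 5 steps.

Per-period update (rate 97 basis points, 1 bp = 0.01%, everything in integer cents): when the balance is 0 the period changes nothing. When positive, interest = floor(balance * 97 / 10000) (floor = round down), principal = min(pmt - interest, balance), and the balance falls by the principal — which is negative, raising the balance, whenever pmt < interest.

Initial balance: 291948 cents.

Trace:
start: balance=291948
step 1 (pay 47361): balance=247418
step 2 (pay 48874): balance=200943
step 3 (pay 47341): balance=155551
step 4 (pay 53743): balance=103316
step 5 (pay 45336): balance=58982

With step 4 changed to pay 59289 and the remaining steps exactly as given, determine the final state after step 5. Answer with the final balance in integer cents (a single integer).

53382

(re-executing from step 4 with the substitution; state before step 4: balance=155551)
step 4 (pay 59289): balance=97770
step 5 (pay 45336): balance=53382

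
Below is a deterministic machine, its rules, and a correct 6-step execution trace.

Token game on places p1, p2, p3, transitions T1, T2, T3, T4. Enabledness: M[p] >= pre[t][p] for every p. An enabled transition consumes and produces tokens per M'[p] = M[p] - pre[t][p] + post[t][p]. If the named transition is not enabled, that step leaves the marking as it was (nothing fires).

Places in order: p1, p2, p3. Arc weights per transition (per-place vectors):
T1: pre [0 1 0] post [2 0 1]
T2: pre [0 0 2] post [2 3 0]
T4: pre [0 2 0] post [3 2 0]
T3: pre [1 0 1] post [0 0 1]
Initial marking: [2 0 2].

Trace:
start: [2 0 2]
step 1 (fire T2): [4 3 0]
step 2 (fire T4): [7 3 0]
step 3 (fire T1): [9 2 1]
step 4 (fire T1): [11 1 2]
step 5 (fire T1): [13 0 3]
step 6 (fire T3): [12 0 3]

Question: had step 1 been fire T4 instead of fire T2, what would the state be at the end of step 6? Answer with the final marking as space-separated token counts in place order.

1 0 2

(re-executing from step 1 with the substitution; state before step 1: [2 0 2])
step 1 (fire T4): [2 0 2]
step 2 (fire T4): [2 0 2]
step 3 (fire T1): [2 0 2]
step 4 (fire T1): [2 0 2]
step 5 (fire T1): [2 0 2]
step 6 (fire T3): [1 0 2]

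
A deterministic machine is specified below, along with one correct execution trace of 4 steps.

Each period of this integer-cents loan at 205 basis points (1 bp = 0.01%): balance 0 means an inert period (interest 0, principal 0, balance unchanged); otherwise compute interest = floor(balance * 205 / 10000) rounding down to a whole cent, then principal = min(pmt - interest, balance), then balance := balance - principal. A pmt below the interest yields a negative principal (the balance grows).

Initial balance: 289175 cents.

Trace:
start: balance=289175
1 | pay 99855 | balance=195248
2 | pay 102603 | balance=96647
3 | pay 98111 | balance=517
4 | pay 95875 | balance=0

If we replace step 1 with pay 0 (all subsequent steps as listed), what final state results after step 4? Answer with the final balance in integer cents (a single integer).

10775

(re-executing from step 1 with the substitution; state before step 1: balance=289175)
1 | pay 0 | balance=295103
2 | pay 102603 | balance=198549
3 | pay 98111 | balance=104508
4 | pay 95875 | balance=10775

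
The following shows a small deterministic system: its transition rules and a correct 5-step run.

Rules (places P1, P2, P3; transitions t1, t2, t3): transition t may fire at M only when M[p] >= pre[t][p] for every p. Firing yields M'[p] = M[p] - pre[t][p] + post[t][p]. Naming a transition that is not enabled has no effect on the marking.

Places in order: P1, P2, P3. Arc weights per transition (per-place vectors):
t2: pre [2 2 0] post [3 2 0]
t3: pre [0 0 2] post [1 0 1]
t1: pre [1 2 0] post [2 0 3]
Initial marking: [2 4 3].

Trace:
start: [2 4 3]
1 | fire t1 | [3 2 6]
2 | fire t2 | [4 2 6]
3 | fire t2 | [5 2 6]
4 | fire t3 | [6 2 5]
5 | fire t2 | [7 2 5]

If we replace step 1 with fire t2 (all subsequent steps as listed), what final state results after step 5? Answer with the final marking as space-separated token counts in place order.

(re-executing from step 1 with the substitution; state before step 1: [2 4 3])
1 | fire t2 | [3 4 3]
2 | fire t2 | [4 4 3]
3 | fire t2 | [5 4 3]
4 | fire t3 | [6 4 2]
5 | fire t2 | [7 4 2]

7 4 2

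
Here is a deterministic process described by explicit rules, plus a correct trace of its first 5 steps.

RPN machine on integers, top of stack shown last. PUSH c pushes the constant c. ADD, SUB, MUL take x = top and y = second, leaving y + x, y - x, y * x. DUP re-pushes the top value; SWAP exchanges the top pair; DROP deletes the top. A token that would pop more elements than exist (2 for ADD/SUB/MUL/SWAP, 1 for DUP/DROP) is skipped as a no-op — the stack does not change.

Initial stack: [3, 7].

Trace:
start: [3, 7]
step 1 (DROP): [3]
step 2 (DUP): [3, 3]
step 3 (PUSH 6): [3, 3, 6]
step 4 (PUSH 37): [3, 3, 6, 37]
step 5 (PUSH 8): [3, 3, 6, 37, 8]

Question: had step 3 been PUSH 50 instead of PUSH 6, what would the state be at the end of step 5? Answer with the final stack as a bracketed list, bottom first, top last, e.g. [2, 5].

[3, 3, 50, 37, 8]

(re-executing from step 3 with the substitution; state before step 3: [3, 3])
step 3 (PUSH 50): [3, 3, 50]
step 4 (PUSH 37): [3, 3, 50, 37]
step 5 (PUSH 8): [3, 3, 50, 37, 8]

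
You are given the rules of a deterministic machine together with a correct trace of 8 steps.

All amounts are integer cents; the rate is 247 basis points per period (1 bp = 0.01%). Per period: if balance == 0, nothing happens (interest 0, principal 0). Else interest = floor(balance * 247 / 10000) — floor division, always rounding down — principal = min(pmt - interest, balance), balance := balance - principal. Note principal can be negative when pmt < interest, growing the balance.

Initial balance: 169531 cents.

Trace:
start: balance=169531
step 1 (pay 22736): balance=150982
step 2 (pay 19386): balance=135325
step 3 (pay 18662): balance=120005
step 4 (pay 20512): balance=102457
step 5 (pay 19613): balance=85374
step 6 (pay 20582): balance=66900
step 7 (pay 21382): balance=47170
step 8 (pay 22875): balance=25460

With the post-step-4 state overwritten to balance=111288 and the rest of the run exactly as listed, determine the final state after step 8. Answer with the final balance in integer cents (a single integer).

35196

state after step 4 := balance=111288
step 5 (pay 19613): balance=94423
step 6 (pay 20582): balance=76173
step 7 (pay 21382): balance=56672
step 8 (pay 22875): balance=35196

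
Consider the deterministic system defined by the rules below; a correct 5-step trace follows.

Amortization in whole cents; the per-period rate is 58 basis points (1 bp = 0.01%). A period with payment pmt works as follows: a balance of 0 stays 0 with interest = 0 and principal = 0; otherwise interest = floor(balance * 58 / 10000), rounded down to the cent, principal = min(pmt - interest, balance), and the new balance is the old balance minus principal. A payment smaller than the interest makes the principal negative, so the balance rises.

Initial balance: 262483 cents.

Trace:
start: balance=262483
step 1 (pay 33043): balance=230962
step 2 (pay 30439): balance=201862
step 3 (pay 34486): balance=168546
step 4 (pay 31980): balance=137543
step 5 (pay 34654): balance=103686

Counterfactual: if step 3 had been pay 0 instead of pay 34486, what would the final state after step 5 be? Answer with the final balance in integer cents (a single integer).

138573

(re-executing from step 3 with the substitution; state before step 3: balance=201862)
step 3 (pay 0): balance=203032
step 4 (pay 31980): balance=172229
step 5 (pay 34654): balance=138573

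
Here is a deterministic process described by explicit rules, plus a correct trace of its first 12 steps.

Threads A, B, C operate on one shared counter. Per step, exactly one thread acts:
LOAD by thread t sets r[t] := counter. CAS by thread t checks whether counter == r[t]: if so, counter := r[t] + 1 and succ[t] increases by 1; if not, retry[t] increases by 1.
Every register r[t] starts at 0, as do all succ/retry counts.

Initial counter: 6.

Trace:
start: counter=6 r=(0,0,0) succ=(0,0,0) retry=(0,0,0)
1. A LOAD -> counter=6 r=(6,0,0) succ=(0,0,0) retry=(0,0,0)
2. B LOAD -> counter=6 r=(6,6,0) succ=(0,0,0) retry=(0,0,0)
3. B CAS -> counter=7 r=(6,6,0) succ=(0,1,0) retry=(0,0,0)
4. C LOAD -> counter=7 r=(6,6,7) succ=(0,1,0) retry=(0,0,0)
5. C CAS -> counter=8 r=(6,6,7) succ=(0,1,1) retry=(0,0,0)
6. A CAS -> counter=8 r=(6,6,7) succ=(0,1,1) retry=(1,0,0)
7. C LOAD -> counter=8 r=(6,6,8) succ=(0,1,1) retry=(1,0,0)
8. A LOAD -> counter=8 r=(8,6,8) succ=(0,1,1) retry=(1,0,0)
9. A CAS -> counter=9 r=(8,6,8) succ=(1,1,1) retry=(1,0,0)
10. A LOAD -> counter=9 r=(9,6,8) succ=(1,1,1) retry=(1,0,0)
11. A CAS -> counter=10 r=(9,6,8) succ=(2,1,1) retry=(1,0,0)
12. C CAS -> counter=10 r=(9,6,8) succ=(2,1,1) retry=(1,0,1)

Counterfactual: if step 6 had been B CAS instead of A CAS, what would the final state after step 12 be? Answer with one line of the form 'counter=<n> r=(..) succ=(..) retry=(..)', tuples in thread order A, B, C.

counter=10 r=(9,6,8) succ=(2,1,1) retry=(0,1,1)

(re-executing from step 6 with the substitution; state before step 6: counter=8 r=(6,6,7) succ=(0,1,1) retry=(0,0,0))
6. B CAS -> counter=8 r=(6,6,7) succ=(0,1,1) retry=(0,1,0)
7. C LOAD -> counter=8 r=(6,6,8) succ=(0,1,1) retry=(0,1,0)
8. A LOAD -> counter=8 r=(8,6,8) succ=(0,1,1) retry=(0,1,0)
9. A CAS -> counter=9 r=(8,6,8) succ=(1,1,1) retry=(0,1,0)
10. A LOAD -> counter=9 r=(9,6,8) succ=(1,1,1) retry=(0,1,0)
11. A CAS -> counter=10 r=(9,6,8) succ=(2,1,1) retry=(0,1,0)
12. C CAS -> counter=10 r=(9,6,8) succ=(2,1,1) retry=(0,1,1)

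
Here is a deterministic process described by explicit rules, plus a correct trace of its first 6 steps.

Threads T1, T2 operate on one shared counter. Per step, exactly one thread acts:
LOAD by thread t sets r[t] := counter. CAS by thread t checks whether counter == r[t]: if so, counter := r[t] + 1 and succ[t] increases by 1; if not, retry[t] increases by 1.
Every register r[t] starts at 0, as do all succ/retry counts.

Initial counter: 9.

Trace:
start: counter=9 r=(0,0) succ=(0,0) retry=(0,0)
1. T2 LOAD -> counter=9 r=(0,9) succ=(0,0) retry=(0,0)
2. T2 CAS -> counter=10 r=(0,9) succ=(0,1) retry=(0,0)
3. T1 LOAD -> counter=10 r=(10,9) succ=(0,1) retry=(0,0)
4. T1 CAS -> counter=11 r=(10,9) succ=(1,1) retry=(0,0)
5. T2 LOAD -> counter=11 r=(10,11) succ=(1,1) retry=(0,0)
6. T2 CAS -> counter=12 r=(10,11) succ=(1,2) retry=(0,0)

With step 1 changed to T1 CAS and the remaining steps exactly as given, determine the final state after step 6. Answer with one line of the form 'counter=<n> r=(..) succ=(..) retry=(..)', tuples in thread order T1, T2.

counter=11 r=(9,10) succ=(1,1) retry=(1,1)

(re-executing from step 1 with the substitution; state before step 1: counter=9 r=(0,0) succ=(0,0) retry=(0,0))
1. T1 CAS -> counter=9 r=(0,0) succ=(0,0) retry=(1,0)
2. T2 CAS -> counter=9 r=(0,0) succ=(0,0) retry=(1,1)
3. T1 LOAD -> counter=9 r=(9,0) succ=(0,0) retry=(1,1)
4. T1 CAS -> counter=10 r=(9,0) succ=(1,0) retry=(1,1)
5. T2 LOAD -> counter=10 r=(9,10) succ=(1,0) retry=(1,1)
6. T2 CAS -> counter=11 r=(9,10) succ=(1,1) retry=(1,1)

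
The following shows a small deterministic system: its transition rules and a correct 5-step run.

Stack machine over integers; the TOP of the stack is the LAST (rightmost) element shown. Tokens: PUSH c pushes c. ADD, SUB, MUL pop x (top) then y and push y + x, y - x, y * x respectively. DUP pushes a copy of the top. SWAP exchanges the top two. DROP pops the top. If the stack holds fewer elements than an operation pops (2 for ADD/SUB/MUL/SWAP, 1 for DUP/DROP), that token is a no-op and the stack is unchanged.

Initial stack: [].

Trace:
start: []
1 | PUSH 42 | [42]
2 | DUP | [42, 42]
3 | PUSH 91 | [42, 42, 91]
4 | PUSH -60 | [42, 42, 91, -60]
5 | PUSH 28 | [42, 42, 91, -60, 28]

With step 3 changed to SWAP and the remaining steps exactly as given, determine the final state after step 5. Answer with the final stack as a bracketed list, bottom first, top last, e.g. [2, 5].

(re-executing from step 3 with the substitution; state before step 3: [42, 42])
3 | SWAP | [42, 42]
4 | PUSH -60 | [42, 42, -60]
5 | PUSH 28 | [42, 42, -60, 28]

[42, 42, -60, 28]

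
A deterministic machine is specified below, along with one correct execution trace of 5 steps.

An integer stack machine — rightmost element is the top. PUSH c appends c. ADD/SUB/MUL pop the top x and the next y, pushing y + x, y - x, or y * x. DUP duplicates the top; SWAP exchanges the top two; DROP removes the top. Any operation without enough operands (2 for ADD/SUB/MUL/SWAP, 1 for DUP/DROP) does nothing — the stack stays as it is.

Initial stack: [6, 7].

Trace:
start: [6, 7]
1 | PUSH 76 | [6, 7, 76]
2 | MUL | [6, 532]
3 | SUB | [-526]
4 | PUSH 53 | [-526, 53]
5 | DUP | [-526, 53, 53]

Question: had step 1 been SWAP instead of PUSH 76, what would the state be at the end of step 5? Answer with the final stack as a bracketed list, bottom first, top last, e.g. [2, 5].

(re-executing from step 1 with the substitution; state before step 1: [6, 7])
1 | SWAP | [7, 6]
2 | MUL | [42]
3 | SUB | [42]
4 | PUSH 53 | [42, 53]
5 | DUP | [42, 53, 53]

[42, 53, 53]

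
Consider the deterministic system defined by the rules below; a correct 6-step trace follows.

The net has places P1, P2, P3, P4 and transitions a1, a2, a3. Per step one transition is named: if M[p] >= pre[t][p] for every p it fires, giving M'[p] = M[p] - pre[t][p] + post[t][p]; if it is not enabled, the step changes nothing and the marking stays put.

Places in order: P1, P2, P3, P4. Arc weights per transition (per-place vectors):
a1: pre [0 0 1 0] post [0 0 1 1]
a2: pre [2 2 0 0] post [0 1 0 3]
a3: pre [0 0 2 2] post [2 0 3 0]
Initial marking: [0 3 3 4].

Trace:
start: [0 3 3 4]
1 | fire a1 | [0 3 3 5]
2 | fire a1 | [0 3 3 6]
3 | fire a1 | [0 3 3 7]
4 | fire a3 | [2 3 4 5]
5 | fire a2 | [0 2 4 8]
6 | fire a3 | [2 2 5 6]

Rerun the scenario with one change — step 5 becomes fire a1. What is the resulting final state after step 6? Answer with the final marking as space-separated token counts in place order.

4 3 5 4

(re-executing from step 5 with the substitution; state before step 5: [2 3 4 5])
5 | fire a1 | [2 3 4 6]
6 | fire a3 | [4 3 5 4]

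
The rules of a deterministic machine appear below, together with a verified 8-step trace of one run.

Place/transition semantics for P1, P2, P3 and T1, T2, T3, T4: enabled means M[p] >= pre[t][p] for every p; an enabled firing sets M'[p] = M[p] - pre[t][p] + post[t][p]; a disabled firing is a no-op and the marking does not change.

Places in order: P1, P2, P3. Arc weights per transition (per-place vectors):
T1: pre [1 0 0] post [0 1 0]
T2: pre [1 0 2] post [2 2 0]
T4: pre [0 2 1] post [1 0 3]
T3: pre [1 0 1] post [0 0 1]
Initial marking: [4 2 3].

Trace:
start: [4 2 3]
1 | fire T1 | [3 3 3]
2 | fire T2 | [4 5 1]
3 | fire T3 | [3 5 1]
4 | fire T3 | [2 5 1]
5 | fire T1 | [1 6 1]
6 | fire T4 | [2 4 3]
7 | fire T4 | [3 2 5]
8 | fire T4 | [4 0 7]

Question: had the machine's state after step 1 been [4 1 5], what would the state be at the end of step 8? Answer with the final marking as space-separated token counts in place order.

4 0 7

state after step 1 := [4 1 5]
2 | fire T2 | [5 3 3]
3 | fire T3 | [4 3 3]
4 | fire T3 | [3 3 3]
5 | fire T1 | [2 4 3]
6 | fire T4 | [3 2 5]
7 | fire T4 | [4 0 7]
8 | fire T4 | [4 0 7]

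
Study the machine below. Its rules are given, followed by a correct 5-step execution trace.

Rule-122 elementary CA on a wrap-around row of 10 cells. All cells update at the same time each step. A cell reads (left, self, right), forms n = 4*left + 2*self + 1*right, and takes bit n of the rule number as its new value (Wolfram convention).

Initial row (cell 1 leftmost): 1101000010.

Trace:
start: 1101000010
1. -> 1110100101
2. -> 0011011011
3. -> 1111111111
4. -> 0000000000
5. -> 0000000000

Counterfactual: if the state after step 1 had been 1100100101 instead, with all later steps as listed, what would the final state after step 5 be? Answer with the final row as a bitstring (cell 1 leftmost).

state after step 1 := 1100100101
2. -> 0111011011
3. -> 1101111111
4. -> 0111000000
5. -> 1101100000

1101100000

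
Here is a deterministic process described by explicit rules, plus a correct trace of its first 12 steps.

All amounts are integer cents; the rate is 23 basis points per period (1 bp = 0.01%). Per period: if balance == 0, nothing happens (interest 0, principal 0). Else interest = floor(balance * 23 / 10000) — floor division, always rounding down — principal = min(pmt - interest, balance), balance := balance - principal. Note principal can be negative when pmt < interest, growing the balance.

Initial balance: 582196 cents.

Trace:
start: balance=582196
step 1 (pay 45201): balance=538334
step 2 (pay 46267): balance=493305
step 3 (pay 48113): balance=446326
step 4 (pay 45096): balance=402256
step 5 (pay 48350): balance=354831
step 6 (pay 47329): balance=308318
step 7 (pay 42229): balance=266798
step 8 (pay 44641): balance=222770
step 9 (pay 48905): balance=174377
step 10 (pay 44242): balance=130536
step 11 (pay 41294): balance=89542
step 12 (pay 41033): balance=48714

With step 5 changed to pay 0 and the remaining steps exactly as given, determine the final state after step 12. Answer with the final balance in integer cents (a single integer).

(re-executing from step 5 with the substitution; state before step 5: balance=402256)
step 5 (pay 0): balance=403181
step 6 (pay 47329): balance=356779
step 7 (pay 42229): balance=315370
step 8 (pay 44641): balance=271454
step 9 (pay 48905): balance=223173
step 10 (pay 44242): balance=179444
step 11 (pay 41294): balance=138562
step 12 (pay 41033): balance=97847

97847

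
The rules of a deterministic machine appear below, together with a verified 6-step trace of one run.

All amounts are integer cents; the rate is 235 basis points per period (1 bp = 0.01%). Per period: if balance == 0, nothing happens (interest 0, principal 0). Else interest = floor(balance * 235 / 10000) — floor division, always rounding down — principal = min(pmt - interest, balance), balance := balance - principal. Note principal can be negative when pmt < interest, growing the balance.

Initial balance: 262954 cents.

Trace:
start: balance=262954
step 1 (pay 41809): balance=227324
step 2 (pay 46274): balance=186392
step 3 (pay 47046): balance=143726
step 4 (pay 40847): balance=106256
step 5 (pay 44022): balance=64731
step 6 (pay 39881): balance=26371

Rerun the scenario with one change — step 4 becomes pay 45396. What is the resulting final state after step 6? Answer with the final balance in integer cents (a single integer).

21605

(re-executing from step 4 with the substitution; state before step 4: balance=143726)
step 4 (pay 45396): balance=101707
step 5 (pay 44022): balance=60075
step 6 (pay 39881): balance=21605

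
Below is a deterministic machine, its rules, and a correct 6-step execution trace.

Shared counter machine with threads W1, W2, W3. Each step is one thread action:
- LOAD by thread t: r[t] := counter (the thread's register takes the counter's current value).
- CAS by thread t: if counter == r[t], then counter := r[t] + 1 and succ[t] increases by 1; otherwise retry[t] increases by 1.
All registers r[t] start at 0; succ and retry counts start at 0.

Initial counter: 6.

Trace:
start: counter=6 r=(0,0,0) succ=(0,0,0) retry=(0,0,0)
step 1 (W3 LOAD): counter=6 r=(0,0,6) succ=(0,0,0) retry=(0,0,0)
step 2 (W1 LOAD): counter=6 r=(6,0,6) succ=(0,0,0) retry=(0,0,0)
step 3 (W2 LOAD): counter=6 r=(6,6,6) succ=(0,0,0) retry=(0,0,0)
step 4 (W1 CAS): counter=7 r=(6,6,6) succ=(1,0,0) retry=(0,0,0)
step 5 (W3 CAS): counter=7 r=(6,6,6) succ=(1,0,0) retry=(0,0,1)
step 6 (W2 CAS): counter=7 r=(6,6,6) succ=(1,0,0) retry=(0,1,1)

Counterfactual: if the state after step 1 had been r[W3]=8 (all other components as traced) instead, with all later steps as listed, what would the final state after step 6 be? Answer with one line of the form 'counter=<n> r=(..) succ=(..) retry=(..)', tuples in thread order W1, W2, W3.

counter=7 r=(6,6,8) succ=(1,0,0) retry=(0,1,1)

state after step 1 := counter=6 r=(0,0,8) succ=(0,0,0) retry=(0,0,0)
step 2 (W1 LOAD): counter=6 r=(6,0,8) succ=(0,0,0) retry=(0,0,0)
step 3 (W2 LOAD): counter=6 r=(6,6,8) succ=(0,0,0) retry=(0,0,0)
step 4 (W1 CAS): counter=7 r=(6,6,8) succ=(1,0,0) retry=(0,0,0)
step 5 (W3 CAS): counter=7 r=(6,6,8) succ=(1,0,0) retry=(0,0,1)
step 6 (W2 CAS): counter=7 r=(6,6,8) succ=(1,0,0) retry=(0,1,1)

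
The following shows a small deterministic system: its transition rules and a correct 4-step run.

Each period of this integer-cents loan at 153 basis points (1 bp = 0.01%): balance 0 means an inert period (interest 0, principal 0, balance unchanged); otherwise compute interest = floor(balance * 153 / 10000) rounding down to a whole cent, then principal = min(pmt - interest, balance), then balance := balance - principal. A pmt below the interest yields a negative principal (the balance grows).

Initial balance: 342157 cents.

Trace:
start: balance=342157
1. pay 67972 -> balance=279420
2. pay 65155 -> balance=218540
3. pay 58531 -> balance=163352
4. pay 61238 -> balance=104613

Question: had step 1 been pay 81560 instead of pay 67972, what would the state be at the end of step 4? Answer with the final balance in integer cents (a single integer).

90391

(re-executing from step 1 with the substitution; state before step 1: balance=342157)
1. pay 81560 -> balance=265832
2. pay 65155 -> balance=204744
3. pay 58531 -> balance=149345
4. pay 61238 -> balance=90391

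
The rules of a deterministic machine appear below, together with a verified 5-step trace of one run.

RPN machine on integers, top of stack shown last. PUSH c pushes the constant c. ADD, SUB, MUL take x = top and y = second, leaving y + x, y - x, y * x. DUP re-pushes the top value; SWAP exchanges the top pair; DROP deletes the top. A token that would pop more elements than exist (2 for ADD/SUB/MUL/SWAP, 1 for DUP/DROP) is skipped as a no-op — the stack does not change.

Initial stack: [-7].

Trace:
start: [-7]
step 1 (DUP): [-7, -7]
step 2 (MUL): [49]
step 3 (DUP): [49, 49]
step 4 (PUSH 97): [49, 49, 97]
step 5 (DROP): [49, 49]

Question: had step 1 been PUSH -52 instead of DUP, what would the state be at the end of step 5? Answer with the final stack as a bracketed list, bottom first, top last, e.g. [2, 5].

[364, 364]

(re-executing from step 1 with the substitution; state before step 1: [-7])
step 1 (PUSH -52): [-7, -52]
step 2 (MUL): [364]
step 3 (DUP): [364, 364]
step 4 (PUSH 97): [364, 364, 97]
step 5 (DROP): [364, 364]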